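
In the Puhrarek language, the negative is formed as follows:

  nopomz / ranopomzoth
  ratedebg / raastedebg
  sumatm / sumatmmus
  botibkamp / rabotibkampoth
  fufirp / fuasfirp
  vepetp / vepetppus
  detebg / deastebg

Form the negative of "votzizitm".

votzizitmmus

vepetp and botibkamp both end in -p yet inflect differently (vepetppus, rabotibkampoth), so the final letter is not what conditions the rule; the second-to-last letter is.
"votzizitm" has second-to-last letter 't'. The stems whose second-to-last letter is 't' (vepetp → vepetppus, sumatm → sumatmmus) double the final consonant and add -us.
The other patterns: stems whose second-to-last letter is 'm' add ra- … -oth around the stem; stems whose second-to-last letter is 'b' or 'r' insert -as- after the first vowel.
So votzizitm → votzizitmmus.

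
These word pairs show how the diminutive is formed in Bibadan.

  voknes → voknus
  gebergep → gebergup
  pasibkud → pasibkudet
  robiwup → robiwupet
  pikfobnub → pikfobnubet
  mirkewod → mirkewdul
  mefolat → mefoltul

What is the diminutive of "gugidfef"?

gebergep and robiwup both end in -p yet inflect differently (gebergup, robiwupet), so the final letter is not what conditions the rule; the last vowel is.
"gugidfef" has last vowel 'e'. The stems whose last vowel is 'e' (voknes → voknus, gebergep → gebergup) change the last vowel to 'u'.
So gugidfef → gugidfuf.

gugidfuf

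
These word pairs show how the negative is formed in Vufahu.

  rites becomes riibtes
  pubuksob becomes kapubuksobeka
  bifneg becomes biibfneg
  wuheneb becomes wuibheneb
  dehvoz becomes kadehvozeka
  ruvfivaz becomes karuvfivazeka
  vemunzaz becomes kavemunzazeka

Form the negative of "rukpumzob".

wuheneb and pubuksob both end in -b yet inflect differently (wuibheneb, kapubuksobeka), so the final letter is not what conditions the rule; the last vowel is.
"rukpumzob" has last vowel 'o'. The stems whose last vowel is 'o' (dehvoz → kadehvozeka, pubuksob → kapubuksobeka) add ka- … -eka around the stem.
The other pattern: stems whose last vowel is 'e' insert -ib- after the first vowel.
So rukpumzob → karukpumzobeka.

karukpumzobeka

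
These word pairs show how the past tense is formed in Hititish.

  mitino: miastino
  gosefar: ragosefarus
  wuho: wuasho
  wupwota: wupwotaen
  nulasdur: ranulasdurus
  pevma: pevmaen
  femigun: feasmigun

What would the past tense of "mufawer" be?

ramufawerus

"mufawer" ends in -r. The stems ending in -r (nulasdur → ranulasdurus, gosefar → ragosefarus) add ra- … -us around the stem.
So mufawer → ramufawerus.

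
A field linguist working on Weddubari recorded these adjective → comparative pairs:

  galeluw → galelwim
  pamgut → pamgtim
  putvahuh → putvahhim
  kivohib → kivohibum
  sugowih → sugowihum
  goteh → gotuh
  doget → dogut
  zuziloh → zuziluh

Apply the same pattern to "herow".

putvahuh and sugowih both end in -h yet inflect differently (putvahhim, sugowihum), so the final letter is not what conditions the rule; the last vowel is.
"herow" has last vowel 'o'. The one such stem in the data (zuziloh → zuziluh) changes the last vowel to 'u' (as do goteh, doget), so the same rule applies.
The other patterns: stems whose last vowel is 'u' delete the last vowel and add -im; stems whose last vowel is 'i' add -um.
So herow → heruw.

heruw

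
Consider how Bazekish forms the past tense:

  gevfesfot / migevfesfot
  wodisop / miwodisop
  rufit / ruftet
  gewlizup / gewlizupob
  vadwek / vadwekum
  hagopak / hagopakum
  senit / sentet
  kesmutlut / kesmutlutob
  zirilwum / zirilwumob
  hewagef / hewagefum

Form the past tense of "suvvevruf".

suvvevrufob

"suvvevruf" has last vowel 'u'. The stems whose last vowel is 'u' (zirilwum → zirilwumob, kesmutlut → kesmutlutob, gewlizup → gewlizupob) add -ob.
The other patterns: stems whose last vowel is 'a' or 'e' add -um; stems whose last vowel is 'i' delete the last vowel and add -et; stems whose last vowel is 'o' add the prefix mi-.
So suvvevruf → suvvevrufob.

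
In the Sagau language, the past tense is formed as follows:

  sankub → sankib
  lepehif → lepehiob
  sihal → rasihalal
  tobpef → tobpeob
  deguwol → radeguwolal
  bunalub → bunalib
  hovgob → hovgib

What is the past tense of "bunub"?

hovgob and deguwol both have last vowel 'o' yet inflect differently (hovgib, radeguwolal), so the last vowel is not what conditions the rule; the final letter is.
"bunub" ends in -b. The stems ending in -b (sankub → sankib, hovgob → hovgib, bunalub → bunalib) change the last vowel to 'i'.
The other patterns: stems ending in -f drop the final letter and add -ob; stems ending in -l add ra- … -al around the stem.
So bunub → bunib.

bunib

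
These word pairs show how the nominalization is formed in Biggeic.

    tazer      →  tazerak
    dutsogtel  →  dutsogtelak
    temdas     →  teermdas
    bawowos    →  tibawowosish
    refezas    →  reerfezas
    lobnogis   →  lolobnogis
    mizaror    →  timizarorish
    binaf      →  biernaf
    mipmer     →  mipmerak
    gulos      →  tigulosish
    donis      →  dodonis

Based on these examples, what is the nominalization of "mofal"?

moerfal

"mofal" has last vowel 'a'. The stems whose last vowel is 'a' (refezas → reerfezas, temdas → teermdas, binaf → biernaf) insert -er- after the first vowel.
So mofal → moerfal.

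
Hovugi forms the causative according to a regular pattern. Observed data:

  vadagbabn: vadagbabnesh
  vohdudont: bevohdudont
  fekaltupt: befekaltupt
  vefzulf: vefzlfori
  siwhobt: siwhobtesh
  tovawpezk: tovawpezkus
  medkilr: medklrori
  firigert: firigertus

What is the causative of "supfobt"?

"supfobt" has second-to-last letter 'b'. The stems whose second-to-last letter is 'b' (siwhobt → siwhobtesh, vadagbabn → vadagbabnesh) add -esh.
So supfobt → supfobtesh.

supfobtesh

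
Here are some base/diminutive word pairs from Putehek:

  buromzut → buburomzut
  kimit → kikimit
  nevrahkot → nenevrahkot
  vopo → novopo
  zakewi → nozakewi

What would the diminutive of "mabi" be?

zakewi and kimit both have last vowel 'i' yet inflect differently (nozakewi, kikimit), so the last vowel is not what conditions the rule; whether the stem ends in a vowel or a consonant is.
"mabi" ends in a vowel. The stems ending in a vowel (vopo → novopo, zakewi → nozakewi) add the prefix no-.
So mabi → nomabi.

nomabi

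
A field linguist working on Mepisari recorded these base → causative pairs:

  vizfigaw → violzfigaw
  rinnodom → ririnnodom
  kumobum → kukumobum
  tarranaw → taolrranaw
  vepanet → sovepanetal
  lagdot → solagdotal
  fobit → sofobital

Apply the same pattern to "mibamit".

somibamital

rinnodom and lagdot both have last vowel 'o' yet inflect differently (ririnnodom, solagdotal), so the last vowel is not what conditions the rule; the final letter is.
"mibamit" ends in -t. The stems ending in -t (fobit → sofobital, vepanet → sovepanetal, lagdot → solagdotal) add so- … -al around the stem.
The other patterns: stems ending in -m repeat the first consonant+vowel as a prefix; stems ending in -w insert -ol- after the first vowel.
So mibamit → somibamital.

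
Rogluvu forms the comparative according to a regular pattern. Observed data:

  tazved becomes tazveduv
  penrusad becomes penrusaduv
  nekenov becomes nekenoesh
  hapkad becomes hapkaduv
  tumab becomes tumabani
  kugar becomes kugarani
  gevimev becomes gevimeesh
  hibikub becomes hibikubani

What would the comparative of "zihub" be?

tazved and gevimev both have last vowel 'e' yet inflect differently (tazveduv, gevimeesh), so the last vowel is not what conditions the rule; the final letter is.
"zihub" ends in -b. The stems ending in -b (hibikub → hibikubani, tumab → tumabani) add -ani.
The other patterns: stems ending in -d add -uv; stems ending in -v drop the final letter and add -esh.
So zihub → zihubani.

zihubani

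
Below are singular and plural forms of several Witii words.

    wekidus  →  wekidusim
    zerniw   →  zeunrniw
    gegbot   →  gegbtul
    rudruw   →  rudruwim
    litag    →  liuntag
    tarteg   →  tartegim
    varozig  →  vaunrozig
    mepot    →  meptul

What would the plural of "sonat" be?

sounnat

"sonat" has last vowel 'a'. The one such stem in the data (litag → liuntag) inserts -un- after the first vowel (as do varozig, zerniw), so the same rule applies.
The other patterns: stems whose last vowel is 'o' delete the last vowel and add -ul; stems whose last vowel is 'e' or 'u' add -im.
So sonat → sounnat.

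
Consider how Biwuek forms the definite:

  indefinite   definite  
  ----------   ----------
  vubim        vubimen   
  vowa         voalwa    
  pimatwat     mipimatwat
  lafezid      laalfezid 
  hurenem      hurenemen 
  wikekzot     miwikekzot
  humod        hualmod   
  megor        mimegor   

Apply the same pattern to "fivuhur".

"fivuhur" ends in -r. The one such stem in the data (megor → mimegor) adds the prefix mi-, so the same rule applies.
So fivuhur → mifivuhur.

mifivuhur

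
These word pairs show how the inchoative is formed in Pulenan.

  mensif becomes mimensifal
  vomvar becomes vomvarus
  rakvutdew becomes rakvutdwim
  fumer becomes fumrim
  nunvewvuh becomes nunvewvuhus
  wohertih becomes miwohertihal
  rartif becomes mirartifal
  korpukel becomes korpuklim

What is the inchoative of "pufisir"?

mipufisiral

wohertih and nunvewvuh both end in -h yet inflect differently (miwohertihal, nunvewvuhus), so the final letter is not what conditions the rule; the last vowel is.
"pufisir" has last vowel 'i'. The stems whose last vowel is 'i' (wohertih → miwohertihal, mensif → mimensifal, rartif → mirartifal) add mi- … -al around the stem.
The other patterns: stems whose last vowel is 'e' delete the last vowel and add -im; stems whose last vowel is 'a' or 'u' add -us.
So pufisir → mipufisiral.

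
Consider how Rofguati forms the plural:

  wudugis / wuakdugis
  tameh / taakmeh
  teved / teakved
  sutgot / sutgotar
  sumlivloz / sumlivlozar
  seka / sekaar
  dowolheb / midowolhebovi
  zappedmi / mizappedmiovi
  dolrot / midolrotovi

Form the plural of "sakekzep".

sakekzepar

"sakekzep" begins with s-. The stems beginning with s- (sutgot → sutgotar, sumlivloz → sumlivlozar, seka → sekaar) add -ar.
So sakekzep → sakekzepar.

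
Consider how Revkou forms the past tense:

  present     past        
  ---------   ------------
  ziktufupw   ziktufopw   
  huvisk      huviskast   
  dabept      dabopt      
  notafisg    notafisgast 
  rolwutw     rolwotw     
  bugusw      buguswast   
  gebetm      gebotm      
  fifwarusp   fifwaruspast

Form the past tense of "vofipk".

bugusw and ziktufupw both end in -w yet inflect differently (buguswast, ziktufopw), so the final letter is not what conditions the rule; the second-to-last letter is.
"vofipk" has second-to-last letter 'p'. The stems whose second-to-last letter is 'p' (ziktufupw → ziktufopw, dabept → dabopt) change the last vowel to 'o'.
The other pattern: stems whose second-to-last letter is 's' add -ast.
So vofipk → vofopk.

vofopk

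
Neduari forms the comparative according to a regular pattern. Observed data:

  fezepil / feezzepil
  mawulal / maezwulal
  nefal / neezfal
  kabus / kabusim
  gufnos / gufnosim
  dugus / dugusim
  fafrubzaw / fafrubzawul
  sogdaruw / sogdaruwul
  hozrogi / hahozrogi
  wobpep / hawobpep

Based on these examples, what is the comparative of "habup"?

mawulal and fafrubzaw both have last vowel 'a' yet inflect differently (maezwulal, fafrubzawul), so the last vowel is not what conditions the rule; the final letter is.
"habup" ends in -p. The one such stem in the data (wobpep → hawobpep) adds the prefix ha-, so the same rule applies.
So habup → hahabup.

hahabup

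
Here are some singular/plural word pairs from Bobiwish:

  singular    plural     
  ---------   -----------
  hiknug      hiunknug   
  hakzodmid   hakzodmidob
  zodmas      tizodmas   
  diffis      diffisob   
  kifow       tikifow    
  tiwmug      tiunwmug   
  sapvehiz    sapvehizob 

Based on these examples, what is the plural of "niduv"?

niunduv

diffis and zodmas both end in -s yet inflect differently (diffisob, tizodmas), so the final letter is not what conditions the rule; the last vowel is.
"niduv" has last vowel 'u'. The stems whose last vowel is 'u' (hiknug → hiunknug, tiwmug → tiunwmug) insert -un- after the first vowel.
So niduv → niunduv.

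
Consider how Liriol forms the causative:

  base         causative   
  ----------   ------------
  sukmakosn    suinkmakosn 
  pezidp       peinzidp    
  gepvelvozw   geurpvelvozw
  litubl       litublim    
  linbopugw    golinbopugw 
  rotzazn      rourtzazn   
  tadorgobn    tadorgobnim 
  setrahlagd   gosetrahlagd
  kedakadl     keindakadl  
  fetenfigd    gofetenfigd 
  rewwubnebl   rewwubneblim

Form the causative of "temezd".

teurmezd

gepvelvozw and linbopugw both end in -w yet inflect differently (geurpvelvozw, golinbopugw), so the final letter is not what conditions the rule; the second-to-last letter is.
"temezd" has second-to-last letter 'z'. The stems whose second-to-last letter is 'z' (gepvelvozw → geurpvelvozw, rotzazn → rourtzazn) insert -ur- after the first vowel.
The other patterns: stems whose second-to-last letter is 'g' add the prefix go-; stems whose second-to-last letter is 'b' add -im; stems whose second-to-last letter is 'd' or 's' insert -in- after the first vowel.
So temezd → teurmezd.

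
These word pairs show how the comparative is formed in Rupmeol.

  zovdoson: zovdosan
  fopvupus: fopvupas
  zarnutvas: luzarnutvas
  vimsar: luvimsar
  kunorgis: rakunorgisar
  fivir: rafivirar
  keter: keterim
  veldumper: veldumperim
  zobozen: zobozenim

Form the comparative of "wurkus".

wurkas

fopvupus and zarnutvas both end in -s yet inflect differently (fopvupas, luzarnutvas), so the final letter is not what conditions the rule; the last vowel is.
"wurkus" has last vowel 'u'. The one such stem in the data (fopvupus → fopvupas) changes the last vowel to 'a' (as does zovdoson), so the same rule applies.
So wurkus → wurkas.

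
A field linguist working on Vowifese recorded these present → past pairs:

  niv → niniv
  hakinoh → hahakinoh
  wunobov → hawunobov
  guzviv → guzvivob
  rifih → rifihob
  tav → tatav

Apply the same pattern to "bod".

tav and guzviv both end in -v yet inflect differently (tatav, guzvivob), so the final letter is not what conditions the rule; the number of vowels is.
"bod" has 1 vowel. The stems with 1 vowel (tav → tatav, niv → niniv) repeat the first consonant+vowel as a prefix.
So bod → bobod.

bobod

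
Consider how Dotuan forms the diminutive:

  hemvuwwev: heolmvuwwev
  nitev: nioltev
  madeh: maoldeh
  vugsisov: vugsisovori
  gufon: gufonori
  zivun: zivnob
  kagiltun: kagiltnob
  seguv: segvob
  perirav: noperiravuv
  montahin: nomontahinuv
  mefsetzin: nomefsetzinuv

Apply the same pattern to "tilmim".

"tilmim" has last vowel 'i'. The stems whose last vowel is 'i' (montahin → nomontahinuv, mefsetzin → nomefsetzinuv) add no- … -uv around the stem.
The other patterns: stems whose last vowel is 'e' insert -ol- after the first vowel; stems whose last vowel is 'o' add -ori; stems whose last vowel is 'u' delete the last vowel and add -ob.
So tilmim → notilmimuv.

notilmimuv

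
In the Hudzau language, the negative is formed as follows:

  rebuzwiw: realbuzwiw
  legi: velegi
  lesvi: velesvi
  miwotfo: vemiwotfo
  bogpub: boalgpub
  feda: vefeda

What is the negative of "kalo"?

vekalo

lesvi and rebuzwiw both have last vowel 'i' yet inflect differently (velesvi, realbuzwiw), so the last vowel is not what conditions the rule; whether the stem ends in a vowel or a consonant is.
"kalo" ends in a vowel. The stems ending in a vowel (lesvi → velesvi, feda → vefeda, miwotfo → vemiwotfo) add the prefix ve-.
The other pattern: stems ending in a consonant insert -al- after the first vowel.
So kalo → vekalo.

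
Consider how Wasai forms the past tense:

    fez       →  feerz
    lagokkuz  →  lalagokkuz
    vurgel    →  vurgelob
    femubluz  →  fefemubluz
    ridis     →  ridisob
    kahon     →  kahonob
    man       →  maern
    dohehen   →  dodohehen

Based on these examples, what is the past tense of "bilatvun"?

bibilatvun

"bilatvun" has 3 vowels. The stems with 3 vowels (lagokkuz → lalagokkuz, femubluz → fefemubluz, dohehen → dodohehen) repeat the first consonant+vowel as a prefix.
The other patterns: stems with 1 vowel insert -er- after the first vowel; stems with 2 vowels add -ob.
So bilatvun → bibilatvun.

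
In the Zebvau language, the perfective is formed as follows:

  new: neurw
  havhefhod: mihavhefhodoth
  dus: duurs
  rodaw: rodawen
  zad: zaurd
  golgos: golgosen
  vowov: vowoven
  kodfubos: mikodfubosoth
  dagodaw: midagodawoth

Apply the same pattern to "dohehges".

midohehgesoth

"dohehges" has 3 vowels. The stems with 3 vowels (kodfubos → mikodfubosoth, havhefhod → mihavhefhodoth, dagodaw → midagodawoth) add mi- … -oth around the stem.
The other patterns: stems with 1 vowel insert -ur- after the first vowel; stems with 2 vowels add -en.
So dohehges → midohehgesoth.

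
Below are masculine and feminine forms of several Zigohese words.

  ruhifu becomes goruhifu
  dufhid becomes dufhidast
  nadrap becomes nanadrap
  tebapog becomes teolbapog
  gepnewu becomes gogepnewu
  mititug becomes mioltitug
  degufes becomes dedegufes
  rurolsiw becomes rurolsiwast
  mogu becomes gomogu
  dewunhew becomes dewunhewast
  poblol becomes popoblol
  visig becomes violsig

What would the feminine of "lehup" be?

lelehup

rurolsiw and visig both have last vowel 'i' yet inflect differently (rurolsiwast, violsig), so the last vowel is not what conditions the rule; the final letter is.
"lehup" ends in -p. The one such stem in the data (nadrap → nanadrap) repeats the first consonant+vowel as a prefix (as do degufes, poblol), so the same rule applies.
So lehup → lelehup.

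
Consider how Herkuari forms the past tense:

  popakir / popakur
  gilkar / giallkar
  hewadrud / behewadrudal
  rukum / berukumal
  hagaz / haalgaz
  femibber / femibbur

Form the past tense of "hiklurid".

hiklurud

"hiklurid" has last vowel 'i'. The one such stem in the data (popakir → popakur) changes the last vowel to 'u' (as does femibber), so the same rule applies.
So hiklurid → hiklurud.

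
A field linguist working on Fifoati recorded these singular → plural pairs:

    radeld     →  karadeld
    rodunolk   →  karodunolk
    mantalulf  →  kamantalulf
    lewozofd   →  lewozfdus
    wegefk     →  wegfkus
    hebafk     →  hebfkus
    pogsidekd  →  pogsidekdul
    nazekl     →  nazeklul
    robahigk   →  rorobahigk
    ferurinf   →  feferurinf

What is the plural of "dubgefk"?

"dubgefk" has second-to-last letter 'f'. The stems whose second-to-last letter is 'f' (lewozofd → lewozfdus, wegefk → wegfkus, hebafk → hebfkus) delete the last vowel and add -us.
So dubgefk → dubgfkus.

dubgfkus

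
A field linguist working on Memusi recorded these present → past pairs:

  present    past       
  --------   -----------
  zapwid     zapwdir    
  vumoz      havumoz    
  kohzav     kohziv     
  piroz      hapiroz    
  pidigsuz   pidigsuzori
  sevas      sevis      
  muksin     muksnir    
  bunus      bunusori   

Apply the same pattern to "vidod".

bunus and sevas both end in -s yet inflect differently (bunusori, sevis), so the final letter is not what conditions the rule; the last vowel is.
"vidod" has last vowel 'o'. The stems whose last vowel is 'o' (vumoz → havumoz, piroz → hapiroz) add the prefix ha-.
The other patterns: stems whose last vowel is 'u' add -ori; stems whose last vowel is 'i' delete the last vowel and add -ir; stems whose last vowel is 'a' change the last vowel to 'i'.
So vidod → havidod.

havidod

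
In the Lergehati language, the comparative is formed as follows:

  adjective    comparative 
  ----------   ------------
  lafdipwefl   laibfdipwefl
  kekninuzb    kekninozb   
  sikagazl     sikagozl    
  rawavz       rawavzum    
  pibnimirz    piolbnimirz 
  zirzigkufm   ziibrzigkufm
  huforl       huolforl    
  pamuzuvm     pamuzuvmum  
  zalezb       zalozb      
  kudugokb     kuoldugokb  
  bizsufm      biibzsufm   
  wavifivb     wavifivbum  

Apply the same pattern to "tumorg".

tuolmorg

sikagazl and lafdipwefl both end in -l yet inflect differently (sikagozl, laibfdipwefl), so the final letter is not what conditions the rule; the second-to-last letter is.
"tumorg" has second-to-last letter 'r'. The stems whose second-to-last letter is 'r' (pibnimirz → piolbnimirz, huforl → huolforl) insert -ol- after the first vowel.
The other patterns: stems whose second-to-last letter is 'z' change the last vowel to 'o'; stems whose second-to-last letter is 'f' insert -ib- after the first vowel; stems whose second-to-last letter is 'v' add -um.
So tumorg → tuolmorg.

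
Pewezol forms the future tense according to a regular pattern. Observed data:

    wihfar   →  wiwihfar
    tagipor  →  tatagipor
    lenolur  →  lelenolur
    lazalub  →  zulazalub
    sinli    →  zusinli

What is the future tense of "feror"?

lenolur and lazalub both have last vowel 'u' yet inflect differently (lelenolur, zulazalub), so the last vowel is not what conditions the rule; the final letter is.
"feror" ends in -r. The stems ending in -r (wihfar → wiwihfar, tagipor → tatagipor, lenolur → lelenolur) repeat the first consonant+vowel as a prefix.
So feror → feferor.

feferor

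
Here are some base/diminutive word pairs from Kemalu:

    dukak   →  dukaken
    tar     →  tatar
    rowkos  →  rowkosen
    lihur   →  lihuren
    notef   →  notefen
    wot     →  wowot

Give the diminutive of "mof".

momof

lihur and tar both end in -r yet inflect differently (lihuren, tatar), so the final letter is not what conditions the rule; the number of vowels is.
"mof" has 1 vowel. The stems with 1 vowel (tar → tatar, wot → wowot) repeat the first consonant+vowel as a prefix.
The other pattern: stems with 2 vowels add -en.
So mof → momof.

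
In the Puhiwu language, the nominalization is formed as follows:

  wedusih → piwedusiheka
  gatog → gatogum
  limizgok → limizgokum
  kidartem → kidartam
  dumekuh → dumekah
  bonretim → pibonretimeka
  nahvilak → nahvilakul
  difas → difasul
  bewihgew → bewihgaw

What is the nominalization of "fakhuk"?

limizgok and nahvilak both end in -k yet inflect differently (limizgokum, nahvilakul), so the final letter is not what conditions the rule; the last vowel is.
"fakhuk" has last vowel 'u'. The one such stem in the data (dumekuh → dumekah) changes the last vowel to 'a' (as do kidartem, bewihgew), so the same rule applies.
So fakhuk → fakhak.

fakhak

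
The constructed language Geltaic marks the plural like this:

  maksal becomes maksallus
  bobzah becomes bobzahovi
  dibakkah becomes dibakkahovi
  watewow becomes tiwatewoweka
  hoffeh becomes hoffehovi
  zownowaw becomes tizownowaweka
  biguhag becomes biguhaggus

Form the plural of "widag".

zownowaw and dibakkah both have last vowel 'a' yet inflect differently (tizownowaweka, dibakkahovi), so the last vowel is not what conditions the rule; the final letter is.
"widag" ends in -g. The one such stem in the data (biguhag → biguhaggus) doubles the final consonant and adds -us (as does maksal), so the same rule applies.
The other patterns: stems ending in -w add ti- … -eka around the stem; stems ending in -h add -ovi.
So widag → widaggus.

widaggus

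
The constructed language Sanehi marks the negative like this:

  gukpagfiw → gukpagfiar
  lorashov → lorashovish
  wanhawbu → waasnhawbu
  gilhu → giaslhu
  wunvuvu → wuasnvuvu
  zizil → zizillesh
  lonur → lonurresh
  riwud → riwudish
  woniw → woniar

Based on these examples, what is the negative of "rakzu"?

raaskzu

wanhawbu and riwud both have last vowel 'u' yet inflect differently (waasnhawbu, riwudish), so the last vowel is not what conditions the rule; the final letter is.
"rakzu" ends in -u. The stems ending in -u (wanhawbu → waasnhawbu, wunvuvu → wuasnvuvu, gilhu → giaslhu) insert -as- after the first vowel.
So rakzu → raaskzu.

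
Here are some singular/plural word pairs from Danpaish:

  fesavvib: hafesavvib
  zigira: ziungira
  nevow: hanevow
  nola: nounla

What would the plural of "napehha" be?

naunpehha

"napehha" ends in a vowel. The stems ending in a vowel (nola → nounla, zigira → ziungira) insert -un- after the first vowel.
So napehha → naunpehha.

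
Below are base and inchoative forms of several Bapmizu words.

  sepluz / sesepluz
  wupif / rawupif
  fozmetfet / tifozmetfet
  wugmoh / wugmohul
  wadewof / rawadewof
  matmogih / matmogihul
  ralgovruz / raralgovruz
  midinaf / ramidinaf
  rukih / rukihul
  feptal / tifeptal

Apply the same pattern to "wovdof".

rawovdof

wupif and matmogih both have last vowel 'i' yet inflect differently (rawupif, matmogihul), so the last vowel is not what conditions the rule; the final letter is.
"wovdof" ends in -f. The stems ending in -f (midinaf → ramidinaf, wadewof → rawadewof, wupif → rawupif) add the prefix ra-.
The other patterns: stems ending in -h add -ul; stems ending in -z repeat the first consonant+vowel as a prefix; stems ending in -l or -t add the prefix ti-.
So wovdof → rawovdof.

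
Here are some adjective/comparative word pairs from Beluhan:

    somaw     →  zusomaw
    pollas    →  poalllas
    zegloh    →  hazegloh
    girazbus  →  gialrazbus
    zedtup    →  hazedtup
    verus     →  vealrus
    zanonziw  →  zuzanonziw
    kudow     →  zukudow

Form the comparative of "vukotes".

vualkotes

pollas and somaw both have last vowel 'a' yet inflect differently (poalllas, zusomaw), so the last vowel is not what conditions the rule; the final letter is.
"vukotes" ends in -s. The stems ending in -s (pollas → poalllas, girazbus → gialrazbus, verus → vealrus) insert -al- after the first vowel.
The other patterns: stems ending in -w add the prefix zu-; stems ending in -h or -p add the prefix ha-.
So vukotes → vualkotes.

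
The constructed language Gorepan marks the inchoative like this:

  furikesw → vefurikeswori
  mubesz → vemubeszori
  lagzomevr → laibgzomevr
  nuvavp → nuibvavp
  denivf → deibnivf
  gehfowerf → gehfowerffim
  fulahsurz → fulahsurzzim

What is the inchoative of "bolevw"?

boiblevw

"bolevw" has second-to-last letter 'v'. The stems whose second-to-last letter is 'v' (lagzomevr → laibgzomevr, nuvavp → nuibvavp, denivf → deibnivf) insert -ib- after the first vowel.
So bolevw → boiblevw.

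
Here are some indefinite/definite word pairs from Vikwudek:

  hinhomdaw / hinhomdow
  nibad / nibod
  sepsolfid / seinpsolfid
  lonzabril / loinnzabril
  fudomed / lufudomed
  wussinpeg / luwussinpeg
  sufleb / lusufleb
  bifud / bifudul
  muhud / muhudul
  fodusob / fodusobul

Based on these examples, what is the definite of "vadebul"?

nibad and sepsolfid both end in -d yet inflect differently (nibod, seinpsolfid), so the final letter is not what conditions the rule; the last vowel is.
"vadebul" has last vowel 'u'. The stems whose last vowel is 'u' (bifud → bifudul, muhud → muhudul) add -ul.
So vadebul → vadebulul.

vadebulul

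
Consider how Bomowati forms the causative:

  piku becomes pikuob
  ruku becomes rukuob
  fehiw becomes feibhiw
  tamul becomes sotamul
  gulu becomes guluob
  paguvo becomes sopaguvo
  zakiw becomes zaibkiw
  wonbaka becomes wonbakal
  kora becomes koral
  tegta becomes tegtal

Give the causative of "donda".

dondal

"donda" ends in -a. The stems ending in -a (tegta → tegtal, kora → koral, wonbaka → wonbakal) drop the final letter and add -al.
The other patterns: stems ending in -u add -ob; stems ending in -w insert -ib- after the first vowel; stems ending in -l or -o add the prefix so-.
So donda → dondal.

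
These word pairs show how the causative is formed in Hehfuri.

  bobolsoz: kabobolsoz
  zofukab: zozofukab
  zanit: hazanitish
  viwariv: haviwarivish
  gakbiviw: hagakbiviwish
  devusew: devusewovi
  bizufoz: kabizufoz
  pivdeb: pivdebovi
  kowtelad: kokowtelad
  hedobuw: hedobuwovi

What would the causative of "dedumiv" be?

hadedumivish

"dedumiv" has last vowel 'i'. The stems whose last vowel is 'i' (viwariv → haviwarivish, zanit → hazanitish, gakbiviw → hagakbiviwish) add ha- … -ish around the stem.
The other patterns: stems whose last vowel is 'e' or 'u' add -ovi; stems whose last vowel is 'a' repeat the first consonant+vowel as a prefix; stems whose last vowel is 'o' add the prefix ka-.
So dedumiv → hadedumivish.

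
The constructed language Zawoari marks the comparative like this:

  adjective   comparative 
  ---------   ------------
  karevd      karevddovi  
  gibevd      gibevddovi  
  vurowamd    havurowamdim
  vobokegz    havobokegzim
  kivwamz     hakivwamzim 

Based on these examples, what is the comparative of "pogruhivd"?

karevd and vurowamd both end in -d yet inflect differently (karevddovi, havurowamdim), so the final letter is not what conditions the rule; the second-to-last letter is.
"pogruhivd" has second-to-last letter 'v'. The stems whose second-to-last letter is 'v' (karevd → karevddovi, gibevd → gibevddovi) double the final consonant and add -ovi.
The other pattern: stems whose second-to-last letter is 'g' or 'm' add ha- … -im around the stem.
So pogruhivd → pogruhivddovi.

pogruhivddovi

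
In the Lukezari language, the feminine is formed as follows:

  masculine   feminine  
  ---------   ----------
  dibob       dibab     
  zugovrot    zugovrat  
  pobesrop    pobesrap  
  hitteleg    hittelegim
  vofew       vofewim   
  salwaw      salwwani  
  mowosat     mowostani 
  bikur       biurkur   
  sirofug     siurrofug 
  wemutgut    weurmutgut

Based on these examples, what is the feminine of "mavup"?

vofew and salwaw both end in -w yet inflect differently (vofewim, salwwani), so the final letter is not what conditions the rule; the last vowel is.
"mavup" has last vowel 'u'. The stems whose last vowel is 'u' (bikur → biurkur, sirofug → siurrofug, wemutgut → weurmutgut) insert -ur- after the first vowel.
So mavup → maurvup.

maurvup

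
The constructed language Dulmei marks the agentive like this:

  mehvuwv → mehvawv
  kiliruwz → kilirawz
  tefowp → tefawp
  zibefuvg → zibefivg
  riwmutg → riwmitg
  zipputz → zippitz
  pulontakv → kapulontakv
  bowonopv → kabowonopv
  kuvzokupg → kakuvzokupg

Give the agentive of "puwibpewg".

puwibpawg

kiliruwz and zipputz both end in -z yet inflect differently (kilirawz, zippitz), so the final letter is not what conditions the rule; the second-to-last letter is.
"puwibpewg" has second-to-last letter 'w'. The stems whose second-to-last letter is 'w' (mehvuwv → mehvawv, kiliruwz → kilirawz, tefowp → tefawp) change the last vowel to 'a'.
The other patterns: stems whose second-to-last letter is 't' or 'v' change the last vowel to 'i'; stems whose second-to-last letter is 'k' or 'p' add the prefix ka-.
So puwibpewg → puwibpawg.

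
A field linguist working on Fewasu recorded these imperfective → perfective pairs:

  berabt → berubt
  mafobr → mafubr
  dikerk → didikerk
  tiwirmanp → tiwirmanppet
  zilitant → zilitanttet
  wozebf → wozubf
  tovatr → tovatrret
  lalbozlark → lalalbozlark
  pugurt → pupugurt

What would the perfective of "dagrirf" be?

dadagrirf

"dagrirf" has second-to-last letter 'r'. The stems whose second-to-last letter is 'r' (pugurt → pupugurt, dikerk → didikerk, lalbozlark → lalalbozlark) repeat the first consonant+vowel as a prefix.
The other patterns: stems whose second-to-last letter is 'b' change the last vowel to 'u'; stems whose second-to-last letter is 'n' or 't' double the final consonant and add -et.
So dagrirf → dadagrirf.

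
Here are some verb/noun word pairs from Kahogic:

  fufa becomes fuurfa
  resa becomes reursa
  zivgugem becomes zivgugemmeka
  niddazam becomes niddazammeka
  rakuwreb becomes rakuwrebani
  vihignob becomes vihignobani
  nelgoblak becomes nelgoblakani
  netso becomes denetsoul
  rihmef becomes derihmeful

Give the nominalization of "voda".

vourda

fufa and niddazam both have last vowel 'a' yet inflect differently (fuurfa, niddazammeka), so the last vowel is not what conditions the rule; the final letter is.
"voda" ends in -a. The stems ending in -a (fufa → fuurfa, resa → reursa) insert -ur- after the first vowel.
So voda → vourda.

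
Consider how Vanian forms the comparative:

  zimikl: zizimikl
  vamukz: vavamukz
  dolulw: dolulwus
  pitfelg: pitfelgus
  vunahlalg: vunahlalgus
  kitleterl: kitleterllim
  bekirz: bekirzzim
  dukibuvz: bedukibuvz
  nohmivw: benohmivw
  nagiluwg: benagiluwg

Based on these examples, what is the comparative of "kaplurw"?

zimikl and kitleterl both end in -l yet inflect differently (zizimikl, kitleterllim), so the final letter is not what conditions the rule; the second-to-last letter is.
"kaplurw" has second-to-last letter 'r'. The stems whose second-to-last letter is 'r' (kitleterl → kitleterllim, bekirz → bekirzzim) double the final consonant and add -im.
So kaplurw → kaplurwwim.

kaplurwwim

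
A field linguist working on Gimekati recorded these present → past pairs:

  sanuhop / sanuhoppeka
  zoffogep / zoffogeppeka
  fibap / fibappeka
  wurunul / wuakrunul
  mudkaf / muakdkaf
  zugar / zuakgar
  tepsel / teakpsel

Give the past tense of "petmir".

peaktmir

fibap and mudkaf both have last vowel 'a' yet inflect differently (fibappeka, muakdkaf), so the last vowel is not what conditions the rule; the final letter is.
"petmir" ends in -r. The one such stem in the data (zugar → zuakgar) inserts -ak- after the first vowel (as do wurunul, mudkaf), so the same rule applies.
So petmir → peaktmir.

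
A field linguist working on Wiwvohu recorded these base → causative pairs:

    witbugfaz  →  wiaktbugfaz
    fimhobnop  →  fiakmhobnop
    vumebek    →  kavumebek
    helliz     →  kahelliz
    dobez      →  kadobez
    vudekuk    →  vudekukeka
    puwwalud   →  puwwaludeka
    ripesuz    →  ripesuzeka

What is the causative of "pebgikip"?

kapebgikip

"pebgikip" has last vowel 'i'. The one such stem in the data (helliz → kahelliz) adds the prefix ka-, so the same rule applies.
The other patterns: stems whose last vowel is 'a' or 'o' insert -ak- after the first vowel; stems whose last vowel is 'u' add -eka.
So pebgikip → kapebgikip.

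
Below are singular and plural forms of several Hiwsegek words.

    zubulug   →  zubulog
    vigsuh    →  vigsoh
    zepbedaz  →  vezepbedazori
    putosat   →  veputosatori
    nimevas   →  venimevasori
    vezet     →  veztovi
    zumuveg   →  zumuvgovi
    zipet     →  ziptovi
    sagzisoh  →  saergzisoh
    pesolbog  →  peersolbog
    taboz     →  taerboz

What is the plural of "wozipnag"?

putosat and vezet both end in -t yet inflect differently (veputosatori, veztovi), so the final letter is not what conditions the rule; the last vowel is.
"wozipnag" has last vowel 'a'. The stems whose last vowel is 'a' (zepbedaz → vezepbedazori, putosat → veputosatori, nimevas → venimevasori) add ve- … -ori around the stem.
So wozipnag → vewozipnagori.

vewozipnagori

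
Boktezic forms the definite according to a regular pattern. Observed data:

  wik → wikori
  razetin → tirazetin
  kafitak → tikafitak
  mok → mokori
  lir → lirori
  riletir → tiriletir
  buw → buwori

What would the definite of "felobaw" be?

tifelobaw

kafitak and mok both end in -k yet inflect differently (tikafitak, mokori), so the final letter is not what conditions the rule; the number of vowels is.
"felobaw" has 3 vowels. The stems with 3 vowels (riletir → tiriletir, razetin → tirazetin, kafitak → tikafitak) add the prefix ti-.
The other pattern: stems with 1 vowel add -ori.
So felobaw → tifelobaw.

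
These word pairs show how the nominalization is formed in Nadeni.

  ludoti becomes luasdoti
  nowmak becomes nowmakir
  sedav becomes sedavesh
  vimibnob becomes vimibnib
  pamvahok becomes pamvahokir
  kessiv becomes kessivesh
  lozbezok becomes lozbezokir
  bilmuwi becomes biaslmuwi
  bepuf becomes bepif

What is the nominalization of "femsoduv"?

ludoti and kessiv both have last vowel 'i' yet inflect differently (luasdoti, kessivesh), so the last vowel is not what conditions the rule; the final letter is.
"femsoduv" ends in -v. The stems ending in -v (kessiv → kessivesh, sedav → sedavesh) add -esh.
So femsoduv → femsoduvesh.

femsoduvesh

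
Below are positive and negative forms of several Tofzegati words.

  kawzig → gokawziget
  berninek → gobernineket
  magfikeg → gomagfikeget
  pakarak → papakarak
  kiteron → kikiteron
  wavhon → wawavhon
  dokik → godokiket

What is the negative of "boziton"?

pakarak and berninek both end in -k yet inflect differently (papakarak, gobernineket), so the final letter is not what conditions the rule; the last vowel is.
"boziton" has last vowel 'o'. The stems whose last vowel is 'o' (wavhon → wawavhon, kiteron → kikiteron) repeat the first consonant+vowel as a prefix.
So boziton → boboziton.

boboziton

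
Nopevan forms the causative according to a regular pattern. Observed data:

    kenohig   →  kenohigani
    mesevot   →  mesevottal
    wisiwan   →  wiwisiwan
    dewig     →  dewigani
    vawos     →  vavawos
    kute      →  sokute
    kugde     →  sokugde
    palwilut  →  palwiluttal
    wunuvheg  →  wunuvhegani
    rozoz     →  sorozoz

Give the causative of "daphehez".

"daphehez" ends in -z. The one such stem in the data (rozoz → sorozoz) adds the prefix so-, so the same rule applies.
The other patterns: stems ending in -g add -ani; stems ending in -n or -s repeat the first consonant+vowel as a prefix; stems ending in -t double the final consonant and add -al.
So daphehez → sodaphehez.

sodaphehez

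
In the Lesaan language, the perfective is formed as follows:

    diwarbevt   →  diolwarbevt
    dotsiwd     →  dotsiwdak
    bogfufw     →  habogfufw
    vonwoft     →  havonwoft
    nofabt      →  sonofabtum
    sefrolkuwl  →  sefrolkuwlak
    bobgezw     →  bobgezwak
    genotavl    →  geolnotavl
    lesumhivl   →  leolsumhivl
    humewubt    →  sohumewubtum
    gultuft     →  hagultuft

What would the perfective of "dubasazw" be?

gultuft and diwarbevt both end in -t yet inflect differently (hagultuft, diolwarbevt), so the final letter is not what conditions the rule; the second-to-last letter is.
"dubasazw" has second-to-last letter 'z'. The one such stem in the data (bobgezw → bobgezwak) adds -ak, so the same rule applies.
The other patterns: stems whose second-to-last letter is 'f' add the prefix ha-; stems whose second-to-last letter is 'v' insert -ol- after the first vowel; stems whose second-to-last letter is 'b' add so- … -um around the stem.
So dubasazw → dubasazwak.

dubasazwak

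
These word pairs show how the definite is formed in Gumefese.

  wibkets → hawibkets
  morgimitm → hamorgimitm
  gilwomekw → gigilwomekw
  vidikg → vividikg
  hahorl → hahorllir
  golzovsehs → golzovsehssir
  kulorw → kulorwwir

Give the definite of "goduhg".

"goduhg" has second-to-last letter 'h'. The one such stem in the data (golzovsehs → golzovsehssir) doubles the final consonant and adds -ir (as do hahorl, kulorw), so the same rule applies.
So goduhg → goduhggir.

goduhggir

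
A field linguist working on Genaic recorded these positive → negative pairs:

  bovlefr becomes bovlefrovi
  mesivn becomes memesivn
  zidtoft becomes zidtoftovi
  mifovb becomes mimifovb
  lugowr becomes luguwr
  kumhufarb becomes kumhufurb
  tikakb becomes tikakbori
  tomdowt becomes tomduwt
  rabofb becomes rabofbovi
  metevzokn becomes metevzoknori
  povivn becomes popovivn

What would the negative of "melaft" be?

melaftovi

tikakb and rabofb both end in -b yet inflect differently (tikakbori, rabofbovi), so the final letter is not what conditions the rule; the second-to-last letter is.
"melaft" has second-to-last letter 'f'. The stems whose second-to-last letter is 'f' (bovlefr → bovlefrovi, zidtoft → zidtoftovi, rabofb → rabofbovi) add -ovi.
So melaft → melaftovi.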